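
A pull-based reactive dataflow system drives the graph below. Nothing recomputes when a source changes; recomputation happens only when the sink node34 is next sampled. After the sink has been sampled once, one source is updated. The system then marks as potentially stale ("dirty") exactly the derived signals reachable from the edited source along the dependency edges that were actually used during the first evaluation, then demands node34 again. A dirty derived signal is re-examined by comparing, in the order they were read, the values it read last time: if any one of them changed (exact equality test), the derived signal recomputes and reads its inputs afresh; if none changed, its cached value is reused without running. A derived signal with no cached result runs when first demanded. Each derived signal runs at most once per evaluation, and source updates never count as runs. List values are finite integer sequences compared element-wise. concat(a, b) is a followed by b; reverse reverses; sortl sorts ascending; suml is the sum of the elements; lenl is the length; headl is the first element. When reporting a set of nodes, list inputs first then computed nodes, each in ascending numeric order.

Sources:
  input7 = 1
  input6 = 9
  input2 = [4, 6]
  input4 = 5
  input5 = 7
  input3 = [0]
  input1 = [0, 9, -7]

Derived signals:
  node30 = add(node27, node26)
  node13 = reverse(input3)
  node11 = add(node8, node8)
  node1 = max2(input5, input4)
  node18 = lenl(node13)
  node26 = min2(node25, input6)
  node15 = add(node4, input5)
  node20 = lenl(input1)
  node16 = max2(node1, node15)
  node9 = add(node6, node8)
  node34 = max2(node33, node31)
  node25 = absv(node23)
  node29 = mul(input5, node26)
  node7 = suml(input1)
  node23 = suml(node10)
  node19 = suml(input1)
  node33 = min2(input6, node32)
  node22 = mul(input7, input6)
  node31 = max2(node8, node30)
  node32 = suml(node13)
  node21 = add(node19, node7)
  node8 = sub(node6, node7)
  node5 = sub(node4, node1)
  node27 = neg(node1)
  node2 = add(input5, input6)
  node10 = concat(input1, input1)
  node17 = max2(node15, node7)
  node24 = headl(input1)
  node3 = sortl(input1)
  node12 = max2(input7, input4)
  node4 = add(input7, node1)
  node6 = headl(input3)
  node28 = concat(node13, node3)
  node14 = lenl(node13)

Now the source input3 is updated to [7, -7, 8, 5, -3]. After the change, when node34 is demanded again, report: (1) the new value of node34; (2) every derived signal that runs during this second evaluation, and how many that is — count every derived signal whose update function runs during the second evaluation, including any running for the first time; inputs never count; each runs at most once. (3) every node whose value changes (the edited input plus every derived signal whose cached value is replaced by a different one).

New value of node34: 9.
Derived signals that run: node6, node8, node13, node31, node32, node33, node34 — 7 in total.
Values that change: input3, node6, node8, node13, node31, node32, node33, node34.

First evaluation (everything demanded from the output):
  node1 = max2(7, 5) = 7
  node6 = headl([0]) = 0
  node7 = suml([0, 9, -7]) = 2
  node8 = sub(0, 2) = -2
  node10 = concat([0, 9, -7], [0, 9, -7]) = [0, 9, -7, 0, 9, -7]
  node13 = reverse([0]) = [0]
  node23 = suml([0, 9, -7, 0, 9, -7]) = 4
  node25 = absv(4) = 4
  node26 = min2(4, 9) = 4
  node27 = neg(7) = -7
  node30 = add(-7, 4) = -3
  node31 = max2(-2, -3) = -2
  node32 = suml([0]) = 0
  node33 = min2(9, 0) = 0
  node34 = max2(0, -2) = 0

Propagation after the edit:
  node6: runs — input3 [0]->[7, -7, 8, 5, -3]; result 7.
  node8: runs — node6 0->7; result 5.
  node13: runs — input3 [0]->[7, -7, 8, 5, -3]; result [-3, 5, 8, -7, 7].
  node31: runs — node8 -2->5; result 5.
  node32: runs — node13 [0]->[-3, 5, 8, -7, 7]; result 10.
  node33: runs — node32 0->10; result 9.
  node34: runs — node33 0->9; node31 -2->5; result 9.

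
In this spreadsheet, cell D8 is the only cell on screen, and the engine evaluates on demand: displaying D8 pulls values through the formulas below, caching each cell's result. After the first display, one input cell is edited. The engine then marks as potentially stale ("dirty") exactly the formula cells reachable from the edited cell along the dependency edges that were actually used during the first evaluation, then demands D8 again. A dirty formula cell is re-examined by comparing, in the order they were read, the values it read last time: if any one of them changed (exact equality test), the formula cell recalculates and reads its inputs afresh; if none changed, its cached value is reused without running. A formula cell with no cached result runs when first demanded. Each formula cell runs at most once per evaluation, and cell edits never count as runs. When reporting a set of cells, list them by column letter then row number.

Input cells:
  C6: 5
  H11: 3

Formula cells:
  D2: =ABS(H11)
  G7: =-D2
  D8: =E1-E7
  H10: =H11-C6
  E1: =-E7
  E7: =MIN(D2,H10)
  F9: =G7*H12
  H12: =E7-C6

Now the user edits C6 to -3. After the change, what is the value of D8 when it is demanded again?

Initial pass — values computed on the first demand:
  D2 = ABS(3) = 3
  H10 = 3 - 5 = -2
  E7 = MIN(3, -2) = -2
  E1 = -(-2) = 2
  D8 = 2 - -2 = 4

Second demand — change propagation:
  H10: re-runs because C6 5->-3; new result 6.
  E7: re-runs because H10 -2->6; new result 3.
  E1: re-runs because E7 -2->3; new result -3.
  D8: re-runs because E1 2->-3; E7 -2->3; new result -6.

D8 now evaluates to -6.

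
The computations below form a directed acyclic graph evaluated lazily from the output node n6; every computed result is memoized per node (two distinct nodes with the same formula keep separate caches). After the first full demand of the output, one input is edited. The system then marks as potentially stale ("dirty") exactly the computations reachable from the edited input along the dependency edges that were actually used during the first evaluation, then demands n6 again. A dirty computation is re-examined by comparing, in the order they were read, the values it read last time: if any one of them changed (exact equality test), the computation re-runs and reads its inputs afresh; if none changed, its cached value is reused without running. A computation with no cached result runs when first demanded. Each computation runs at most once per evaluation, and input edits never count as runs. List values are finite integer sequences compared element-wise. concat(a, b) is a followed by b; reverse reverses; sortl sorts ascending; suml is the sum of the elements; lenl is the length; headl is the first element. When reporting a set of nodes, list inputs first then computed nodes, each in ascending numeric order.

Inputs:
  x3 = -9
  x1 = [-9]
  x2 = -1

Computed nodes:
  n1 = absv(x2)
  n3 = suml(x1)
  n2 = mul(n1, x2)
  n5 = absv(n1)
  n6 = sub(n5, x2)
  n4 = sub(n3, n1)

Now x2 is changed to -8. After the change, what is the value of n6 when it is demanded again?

Demanding n6 again yields 16.

First demand of the output computes:
  n1 = absv(-1) = 1
  n5 = absv(1) = 1
  n6 = sub(1, -1) = 2

After the edit, cleaning proceeds:
  n1: a read changed (x2 -1->-8) — executes, giving 8.
  n5: a read changed (n1 1->8) — executes, giving 8.
  n6: a read changed (n5 1->8; x2 -1->-8) — executes, giving 16.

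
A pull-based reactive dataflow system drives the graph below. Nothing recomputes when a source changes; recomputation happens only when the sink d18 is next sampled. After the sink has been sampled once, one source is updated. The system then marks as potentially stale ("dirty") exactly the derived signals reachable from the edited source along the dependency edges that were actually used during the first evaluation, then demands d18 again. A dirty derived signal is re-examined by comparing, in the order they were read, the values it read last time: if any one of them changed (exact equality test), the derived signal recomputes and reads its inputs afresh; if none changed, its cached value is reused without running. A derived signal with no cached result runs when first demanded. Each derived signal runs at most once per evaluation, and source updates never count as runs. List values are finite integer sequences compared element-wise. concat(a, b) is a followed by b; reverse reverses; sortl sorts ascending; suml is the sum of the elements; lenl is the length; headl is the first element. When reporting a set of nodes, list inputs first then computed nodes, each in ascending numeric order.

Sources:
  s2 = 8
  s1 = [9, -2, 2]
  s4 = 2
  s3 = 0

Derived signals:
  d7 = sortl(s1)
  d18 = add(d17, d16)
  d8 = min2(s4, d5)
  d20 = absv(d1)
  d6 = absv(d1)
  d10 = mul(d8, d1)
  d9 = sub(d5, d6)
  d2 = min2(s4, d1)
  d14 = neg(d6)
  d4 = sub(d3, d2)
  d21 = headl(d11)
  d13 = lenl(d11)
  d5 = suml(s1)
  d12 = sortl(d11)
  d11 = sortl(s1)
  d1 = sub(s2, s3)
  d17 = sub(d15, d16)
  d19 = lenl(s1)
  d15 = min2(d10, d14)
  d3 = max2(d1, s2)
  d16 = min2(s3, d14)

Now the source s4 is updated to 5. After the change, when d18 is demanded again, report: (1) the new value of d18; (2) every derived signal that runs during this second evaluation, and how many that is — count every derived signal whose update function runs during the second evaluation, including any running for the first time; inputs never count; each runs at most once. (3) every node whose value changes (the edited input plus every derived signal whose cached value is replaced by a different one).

New value of d18: -8.
Derived signals that run: d8, d10, d15 — 3 in total.
Values that change: s4, d8, d10.
Key observation: the change is absorbed at d15 — it re-runs but produces the same value, and the output's value is unchanged.

First evaluation (everything demanded from the output):
  d1 = sub(8, 0) = 8
  d5 = suml([9, -2, 2]) = 9
  d6 = absv(8) = 8
  d8 = min2(2, 9) = 2
  d10 = mul(2, 8) = 16
  d14 = neg(8) = -8
  d15 = min2(16, -8) = -8
  d16 = min2(0, -8) = -8
  d17 = sub(-8, -8) = 0
  d18 = add(0, -8) = -8

Propagation after the edit:
  d8: runs — s4 2->5; result 5.
  d10: runs — d8 2->5; result 40.
  d15: runs — d10 16->40; result -8 (same value as before).
  d17: checked — values it read are unchanged (d15 unchanged, d16 unchanged); reused cached 0 without running.
  d18: checked — values it read are unchanged (d17 unchanged, d16 unchanged); reused cached -8 without running.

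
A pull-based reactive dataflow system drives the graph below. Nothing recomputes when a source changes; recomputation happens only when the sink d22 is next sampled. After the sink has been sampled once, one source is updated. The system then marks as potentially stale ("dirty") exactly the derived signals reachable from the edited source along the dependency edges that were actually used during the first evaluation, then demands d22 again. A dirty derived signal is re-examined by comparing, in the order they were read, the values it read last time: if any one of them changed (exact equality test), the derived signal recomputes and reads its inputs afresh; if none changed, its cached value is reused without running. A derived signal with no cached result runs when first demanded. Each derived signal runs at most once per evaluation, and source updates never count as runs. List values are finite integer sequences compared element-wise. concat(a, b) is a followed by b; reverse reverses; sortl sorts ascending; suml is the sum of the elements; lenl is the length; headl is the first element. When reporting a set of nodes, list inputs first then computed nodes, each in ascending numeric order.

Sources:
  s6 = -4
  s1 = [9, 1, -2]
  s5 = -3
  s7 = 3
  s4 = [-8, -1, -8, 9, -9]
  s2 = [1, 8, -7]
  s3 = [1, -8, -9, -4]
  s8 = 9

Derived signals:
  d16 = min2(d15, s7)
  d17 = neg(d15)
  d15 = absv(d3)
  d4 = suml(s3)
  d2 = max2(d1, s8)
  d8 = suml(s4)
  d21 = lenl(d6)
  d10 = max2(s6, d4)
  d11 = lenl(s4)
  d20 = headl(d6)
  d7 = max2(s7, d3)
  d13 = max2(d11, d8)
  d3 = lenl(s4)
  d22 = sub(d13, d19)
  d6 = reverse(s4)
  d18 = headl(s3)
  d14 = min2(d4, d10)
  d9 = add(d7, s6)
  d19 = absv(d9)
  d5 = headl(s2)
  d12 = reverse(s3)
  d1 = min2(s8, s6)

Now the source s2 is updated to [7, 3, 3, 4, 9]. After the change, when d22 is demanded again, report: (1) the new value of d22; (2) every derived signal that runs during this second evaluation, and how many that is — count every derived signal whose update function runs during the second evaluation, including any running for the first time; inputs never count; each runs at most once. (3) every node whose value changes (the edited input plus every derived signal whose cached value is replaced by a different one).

New value of d22: 4.
Derived signals that run: none — 0 in total.
Values that change: s2.
Key observation: s2 is never demanded by the output, so the edit triggers no recomputation at all.

First evaluation (everything demanded from the output):
  d3 = lenl([-8, -1, -8, 9, -9]) = 5
  d7 = max2(3, 5) = 5
  d8 = suml([-8, -1, -8, 9, -9]) = -17
  d9 = add(5, -4) = 1
  d11 = lenl([-8, -1, -8, 9, -9]) = 5
  d13 = max2(5, -17) = 5
  d19 = absv(1) = 1
  d22 = sub(5, 1) = 4

Propagation after the edit:
  s2 feeds no computation that the output demands — nothing is marked dirty and nothing runs.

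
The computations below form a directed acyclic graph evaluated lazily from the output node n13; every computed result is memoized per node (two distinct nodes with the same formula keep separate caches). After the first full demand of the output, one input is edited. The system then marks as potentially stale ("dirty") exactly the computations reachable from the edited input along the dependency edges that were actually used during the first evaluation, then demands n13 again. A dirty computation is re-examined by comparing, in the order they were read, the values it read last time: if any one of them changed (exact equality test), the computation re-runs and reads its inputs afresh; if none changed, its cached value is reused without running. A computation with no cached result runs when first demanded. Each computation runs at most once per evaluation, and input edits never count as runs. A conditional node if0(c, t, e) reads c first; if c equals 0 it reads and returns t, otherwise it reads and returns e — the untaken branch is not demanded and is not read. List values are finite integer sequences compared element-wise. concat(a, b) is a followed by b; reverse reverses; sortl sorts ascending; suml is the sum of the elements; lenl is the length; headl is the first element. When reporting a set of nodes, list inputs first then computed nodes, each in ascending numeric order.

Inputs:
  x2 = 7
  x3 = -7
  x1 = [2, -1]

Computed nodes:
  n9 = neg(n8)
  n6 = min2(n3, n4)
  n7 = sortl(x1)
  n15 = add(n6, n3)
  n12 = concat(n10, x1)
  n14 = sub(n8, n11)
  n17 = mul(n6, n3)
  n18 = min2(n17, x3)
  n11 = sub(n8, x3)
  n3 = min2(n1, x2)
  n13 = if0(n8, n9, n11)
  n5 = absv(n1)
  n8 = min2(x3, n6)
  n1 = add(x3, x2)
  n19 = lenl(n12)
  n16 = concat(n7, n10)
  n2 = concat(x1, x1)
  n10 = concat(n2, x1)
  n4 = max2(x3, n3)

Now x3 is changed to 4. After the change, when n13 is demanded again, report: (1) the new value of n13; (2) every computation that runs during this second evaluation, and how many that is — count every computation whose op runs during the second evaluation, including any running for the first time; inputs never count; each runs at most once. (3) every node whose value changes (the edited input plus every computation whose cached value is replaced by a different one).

First demand of the output computes:
  n1 = add(-7, 7) = 0
  n3 = min2(0, 7) = 0
  n4 = max2(-7, 0) = 0
  n6 = min2(0, 0) = 0
  n8 = min2(-7, 0) = -7
  n11 = sub(-7, -7) = 0
  n13 = if0(n8=-7 -> else branch n11) = 0

After the edit, cleaning proceeds:
  n1: a read changed (x3 -7->4) — executes, giving 11.
  n3: a read changed (n1 0->11) — executes, giving 7.
  n4: a read changed (x3 -7->4; n3 0->7) — executes, giving 7.
  n6: a read changed (n3 0->7; n4 0->7) — executes, giving 7.
  n8: a read changed (x3 -7->4; n6 0->7) — executes, giving 4.
  n11: a read changed (n8 -7->4; x3 -7->4) — executes, giving 0 — identical to its old value.
  n13: a read changed (n8 -7->4) — executes, giving 0 — identical to its old value.

Demanding n13 again yields 0.
7 computations run: n1, n3, n4, n6, n8, n11, n13.
The nodes whose values change: x3, n1, n3, n4, n6, n8.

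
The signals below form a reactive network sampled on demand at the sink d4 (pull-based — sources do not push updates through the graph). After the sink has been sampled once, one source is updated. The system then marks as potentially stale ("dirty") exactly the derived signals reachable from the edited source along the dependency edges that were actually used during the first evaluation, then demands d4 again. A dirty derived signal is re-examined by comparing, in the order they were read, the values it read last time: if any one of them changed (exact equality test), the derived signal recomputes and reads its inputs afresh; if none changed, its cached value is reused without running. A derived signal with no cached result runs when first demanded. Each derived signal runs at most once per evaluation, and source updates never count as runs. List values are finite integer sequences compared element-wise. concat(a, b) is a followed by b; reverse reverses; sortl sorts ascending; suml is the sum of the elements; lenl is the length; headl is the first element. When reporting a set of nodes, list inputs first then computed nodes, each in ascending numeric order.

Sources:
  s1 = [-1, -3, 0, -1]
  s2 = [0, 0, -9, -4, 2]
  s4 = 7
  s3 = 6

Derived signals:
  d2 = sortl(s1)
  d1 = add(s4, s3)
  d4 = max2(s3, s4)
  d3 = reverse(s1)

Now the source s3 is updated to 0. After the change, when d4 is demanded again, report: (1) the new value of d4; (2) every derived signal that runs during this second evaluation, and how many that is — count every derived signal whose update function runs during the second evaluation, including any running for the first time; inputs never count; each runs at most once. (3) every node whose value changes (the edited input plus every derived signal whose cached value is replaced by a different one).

d4 now evaluates to 7.
Run set: d4 (1 run).
Changed values: s3.

Initial pass — values computed on the first demand:
  d4 = max2(6, 7) = 7

Second demand — change propagation:
  d4: re-runs because s3 6->0; new result 7 (unchanged).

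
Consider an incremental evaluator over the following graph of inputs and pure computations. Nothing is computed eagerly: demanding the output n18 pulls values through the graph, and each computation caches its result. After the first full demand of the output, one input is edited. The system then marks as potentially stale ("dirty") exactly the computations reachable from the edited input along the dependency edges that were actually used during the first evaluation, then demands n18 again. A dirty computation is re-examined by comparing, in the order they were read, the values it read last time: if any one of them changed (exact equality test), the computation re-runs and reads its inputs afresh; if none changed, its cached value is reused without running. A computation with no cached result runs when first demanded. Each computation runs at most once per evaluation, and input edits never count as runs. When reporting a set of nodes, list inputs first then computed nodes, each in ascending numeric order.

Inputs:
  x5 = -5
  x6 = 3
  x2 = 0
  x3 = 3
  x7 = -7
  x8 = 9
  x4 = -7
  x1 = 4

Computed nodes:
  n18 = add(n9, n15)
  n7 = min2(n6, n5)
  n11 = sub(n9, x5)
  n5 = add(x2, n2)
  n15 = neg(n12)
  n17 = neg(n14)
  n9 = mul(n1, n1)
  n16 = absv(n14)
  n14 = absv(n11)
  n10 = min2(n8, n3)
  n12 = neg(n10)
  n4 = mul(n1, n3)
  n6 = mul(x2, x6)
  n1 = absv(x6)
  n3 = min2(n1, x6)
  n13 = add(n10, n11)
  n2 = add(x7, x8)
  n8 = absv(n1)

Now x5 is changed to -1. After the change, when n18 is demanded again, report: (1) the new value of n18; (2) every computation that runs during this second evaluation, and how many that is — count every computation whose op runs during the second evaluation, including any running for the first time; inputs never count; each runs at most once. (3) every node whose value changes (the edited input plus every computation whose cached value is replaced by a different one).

Initial pass — values computed on the first demand:
  n1 = absv(3) = 3
  n3 = min2(3, 3) = 3
  n8 = absv(3) = 3
  n9 = mul(3, 3) = 9
  n10 = min2(3, 3) = 3
  n12 = neg(3) = -3
  n15 = neg(-3) = 3
  n18 = add(9, 3) = 12

Second demand — change propagation:
  no demanded computation ever read x5, so the edit dirties nothing and nothing runs.

The important point: nothing the output needs ever reads x5, so the edit is invisible to it.

n18 now evaluates to 12.
Run set: none (0 run).
Changed values: x5.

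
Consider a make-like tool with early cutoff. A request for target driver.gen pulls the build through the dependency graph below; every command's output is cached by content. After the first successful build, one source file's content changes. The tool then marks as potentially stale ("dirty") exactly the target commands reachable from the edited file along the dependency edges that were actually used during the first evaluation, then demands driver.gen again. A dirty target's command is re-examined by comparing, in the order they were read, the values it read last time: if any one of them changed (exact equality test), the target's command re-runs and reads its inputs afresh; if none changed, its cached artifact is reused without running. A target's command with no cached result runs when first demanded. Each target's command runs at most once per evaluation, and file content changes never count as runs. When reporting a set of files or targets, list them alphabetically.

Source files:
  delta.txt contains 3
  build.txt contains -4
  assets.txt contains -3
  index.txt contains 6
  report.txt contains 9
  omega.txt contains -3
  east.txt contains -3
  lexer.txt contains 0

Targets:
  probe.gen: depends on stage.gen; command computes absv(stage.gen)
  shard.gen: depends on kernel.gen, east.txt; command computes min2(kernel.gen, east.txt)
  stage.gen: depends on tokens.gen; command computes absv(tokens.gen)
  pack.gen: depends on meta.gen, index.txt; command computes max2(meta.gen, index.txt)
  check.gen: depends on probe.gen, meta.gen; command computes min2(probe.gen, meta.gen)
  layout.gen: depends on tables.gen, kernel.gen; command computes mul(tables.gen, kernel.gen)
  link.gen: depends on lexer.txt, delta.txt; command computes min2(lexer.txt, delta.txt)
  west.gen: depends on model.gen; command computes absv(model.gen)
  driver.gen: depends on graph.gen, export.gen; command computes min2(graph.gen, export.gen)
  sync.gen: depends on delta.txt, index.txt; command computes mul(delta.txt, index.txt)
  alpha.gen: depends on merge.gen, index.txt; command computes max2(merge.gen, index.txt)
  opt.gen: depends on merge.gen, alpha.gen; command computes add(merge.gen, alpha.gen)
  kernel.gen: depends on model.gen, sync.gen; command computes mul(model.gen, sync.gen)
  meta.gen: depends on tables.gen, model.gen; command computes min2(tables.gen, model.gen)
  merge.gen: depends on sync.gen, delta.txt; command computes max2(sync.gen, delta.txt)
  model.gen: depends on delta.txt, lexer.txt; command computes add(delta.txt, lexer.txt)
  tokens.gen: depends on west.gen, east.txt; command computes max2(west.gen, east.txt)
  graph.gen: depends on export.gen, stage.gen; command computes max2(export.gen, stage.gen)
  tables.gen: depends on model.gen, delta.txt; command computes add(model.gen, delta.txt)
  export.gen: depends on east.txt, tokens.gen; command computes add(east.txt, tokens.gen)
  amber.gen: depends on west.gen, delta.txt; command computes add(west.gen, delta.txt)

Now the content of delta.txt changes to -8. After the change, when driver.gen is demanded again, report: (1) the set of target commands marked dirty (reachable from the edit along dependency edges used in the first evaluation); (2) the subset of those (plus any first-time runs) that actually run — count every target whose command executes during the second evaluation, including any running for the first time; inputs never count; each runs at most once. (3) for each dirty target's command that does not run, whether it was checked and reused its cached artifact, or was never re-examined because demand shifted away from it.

The edit dirties: driver.gen, export.gen, graph.gen, model.gen, stage.gen, tokens.gen, west.gen.
7 target commands run: driver.gen, export.gen, graph.gen, model.gen, stage.gen, tokens.gen, west.gen.
No dirty target's command escaped a run.

First demand of the output computes:
  model.gen = add(3, 0) = 3
  west.gen = absv(3) = 3
  tokens.gen = max2(3, -3) = 3
  export.gen = add(-3, 3) = 0
  stage.gen = absv(3) = 3
  graph.gen = max2(0, 3) = 3
  driver.gen = min2(3, 0) = 0

After the edit, cleaning proceeds:
  model.gen: a read changed (delta.txt 3->-8) — executes, giving -8.
  west.gen: a read changed (model.gen 3->-8) — executes, giving 8.
  tokens.gen: a read changed (west.gen 3->8) — executes, giving 8.
  export.gen: a read changed (tokens.gen 3->8) — executes, giving 5.
  stage.gen: a read changed (tokens.gen 3->8) — executes, giving 8.
  graph.gen: a read changed (export.gen 0->5; stage.gen 3->8) — executes, giving 8.
  driver.gen: a read changed (graph.gen 3->8; export.gen 0->5) — executes, giving 5.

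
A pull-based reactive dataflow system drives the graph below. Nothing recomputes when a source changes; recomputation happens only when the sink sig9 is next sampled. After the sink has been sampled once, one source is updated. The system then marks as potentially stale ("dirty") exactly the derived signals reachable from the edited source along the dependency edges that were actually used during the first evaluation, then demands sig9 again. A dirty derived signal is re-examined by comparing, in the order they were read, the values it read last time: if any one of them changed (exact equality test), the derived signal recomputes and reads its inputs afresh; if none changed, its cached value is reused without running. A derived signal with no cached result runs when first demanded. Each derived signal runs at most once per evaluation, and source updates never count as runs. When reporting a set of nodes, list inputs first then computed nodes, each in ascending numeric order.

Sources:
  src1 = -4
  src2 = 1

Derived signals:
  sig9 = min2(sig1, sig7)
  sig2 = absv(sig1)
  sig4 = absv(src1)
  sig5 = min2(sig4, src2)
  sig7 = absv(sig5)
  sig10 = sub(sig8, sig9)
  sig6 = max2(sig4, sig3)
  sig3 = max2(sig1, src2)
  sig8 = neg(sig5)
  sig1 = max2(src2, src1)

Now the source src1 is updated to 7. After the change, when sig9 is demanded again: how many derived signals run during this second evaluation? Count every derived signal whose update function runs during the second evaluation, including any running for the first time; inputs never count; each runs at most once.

First evaluation (everything demanded from the output):
  sig1 = max2(1, -4) = 1
  sig4 = absv(-4) = 4
  sig5 = min2(4, 1) = 1
  sig7 = absv(1) = 1
  sig9 = min2(1, 1) = 1

Propagation after the edit:
  sig1: runs — src1 -4->7; result 7.
  sig4: runs — src1 -4->7; result 7.
  sig5: runs — sig4 4->7; result 1 (same value as before).
  sig7: checked — values it read are unchanged (sig5 unchanged); reused cached 1 without running.
  sig9: runs — sig1 1->7; result 1 (same value as before).

Key observation: the cutoff stops propagation at sig7 — its inputs' values are unchanged, so it reuses its cache.

Derived signals that run: sig1, sig4, sig5, sig9 — 4 in total.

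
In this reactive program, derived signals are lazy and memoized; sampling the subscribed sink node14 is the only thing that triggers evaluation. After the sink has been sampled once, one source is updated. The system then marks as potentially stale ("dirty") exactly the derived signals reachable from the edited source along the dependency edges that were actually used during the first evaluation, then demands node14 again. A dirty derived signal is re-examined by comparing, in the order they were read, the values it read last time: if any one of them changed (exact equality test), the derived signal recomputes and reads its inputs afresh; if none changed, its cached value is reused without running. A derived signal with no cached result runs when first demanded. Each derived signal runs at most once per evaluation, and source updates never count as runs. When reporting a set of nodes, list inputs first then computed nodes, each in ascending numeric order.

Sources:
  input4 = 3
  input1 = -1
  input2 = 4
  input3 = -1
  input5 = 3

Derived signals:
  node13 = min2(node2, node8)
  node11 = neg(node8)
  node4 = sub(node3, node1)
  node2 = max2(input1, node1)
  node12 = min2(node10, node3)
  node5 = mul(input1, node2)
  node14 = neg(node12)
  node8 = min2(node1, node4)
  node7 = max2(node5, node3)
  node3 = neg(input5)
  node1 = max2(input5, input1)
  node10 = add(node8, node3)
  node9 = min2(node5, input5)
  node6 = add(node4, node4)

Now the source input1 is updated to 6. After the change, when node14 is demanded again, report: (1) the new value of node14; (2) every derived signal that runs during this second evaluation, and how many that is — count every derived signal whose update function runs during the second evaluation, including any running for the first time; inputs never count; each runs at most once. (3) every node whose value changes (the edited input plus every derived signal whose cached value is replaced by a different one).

Demanding node14 again yields 12.
6 derived signals run: node1, node4, node8, node10, node12, node14.
The nodes whose values change: input1, node1, node4, node8, node10, node12, node14.

First demand of the output computes:
  node1 = max2(3, -1) = 3
  node3 = neg(3) = -3
  node4 = sub(-3, 3) = -6
  node8 = min2(3, -6) = -6
  node10 = add(-6, -3) = -9
  node12 = min2(-9, -3) = -9
  node14 = neg(-9) = 9

After the edit, cleaning proceeds:
  node1: a read changed (input1 -1->6) — executes, giving 6.
  node4: a read changed (node1 3->6) — executes, giving -9.
  node8: a read changed (node1 3->6; node4 -6->-9) — executes, giving -9.
  node10: a read changed (node8 -6->-9) — executes, giving -12.
  node12: a read changed (node10 -9->-12) — executes, giving -12.
  node14: a read changed (node12 -9->-12) — executes, giving 12.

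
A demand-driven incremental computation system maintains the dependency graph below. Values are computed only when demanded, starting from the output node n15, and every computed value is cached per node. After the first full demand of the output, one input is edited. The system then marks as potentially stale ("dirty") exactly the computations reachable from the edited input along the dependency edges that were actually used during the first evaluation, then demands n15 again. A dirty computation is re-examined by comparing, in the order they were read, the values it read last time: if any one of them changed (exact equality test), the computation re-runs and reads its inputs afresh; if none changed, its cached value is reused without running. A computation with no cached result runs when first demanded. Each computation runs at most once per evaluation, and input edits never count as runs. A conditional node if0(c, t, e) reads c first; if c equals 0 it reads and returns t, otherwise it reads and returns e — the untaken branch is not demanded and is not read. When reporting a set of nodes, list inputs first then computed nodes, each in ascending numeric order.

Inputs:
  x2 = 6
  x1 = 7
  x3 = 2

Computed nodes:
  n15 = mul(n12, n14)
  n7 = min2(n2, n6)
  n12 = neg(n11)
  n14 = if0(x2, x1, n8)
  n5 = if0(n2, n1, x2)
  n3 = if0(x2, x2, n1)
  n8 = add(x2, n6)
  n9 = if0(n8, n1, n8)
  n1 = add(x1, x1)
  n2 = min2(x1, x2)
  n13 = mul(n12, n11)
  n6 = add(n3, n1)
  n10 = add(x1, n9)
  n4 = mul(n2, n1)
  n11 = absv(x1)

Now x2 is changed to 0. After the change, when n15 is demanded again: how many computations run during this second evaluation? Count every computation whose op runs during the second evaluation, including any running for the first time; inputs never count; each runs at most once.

Computations that run: n14, n15 — 2 in total.
Key observation: a condition flipped, so demand moved to the other branch — n3, n6, n8 are never re-examined.

First evaluation (everything demanded from the output):
  n1 = add(7, 7) = 14
  n3 = if0(x2=6 -> else branch n1) = 14
  n6 = add(14, 14) = 28
  n8 = add(6, 28) = 34
  n11 = absv(7) = 7
  n12 = neg(7) = -7
  n14 = if0(x2=6 -> else branch n8) = 34
  n15 = mul(-7, 34) = -238

Propagation after the edit:
  n3: marked dirty but never re-examined — demand shifted away from it.
  n6: marked dirty but never re-examined — demand shifted away from it.
  n8: marked dirty but never re-examined — demand shifted away from it.
  n14: runs — x2 6->0; result 7.
  n15: runs — n14 34->7; result -49.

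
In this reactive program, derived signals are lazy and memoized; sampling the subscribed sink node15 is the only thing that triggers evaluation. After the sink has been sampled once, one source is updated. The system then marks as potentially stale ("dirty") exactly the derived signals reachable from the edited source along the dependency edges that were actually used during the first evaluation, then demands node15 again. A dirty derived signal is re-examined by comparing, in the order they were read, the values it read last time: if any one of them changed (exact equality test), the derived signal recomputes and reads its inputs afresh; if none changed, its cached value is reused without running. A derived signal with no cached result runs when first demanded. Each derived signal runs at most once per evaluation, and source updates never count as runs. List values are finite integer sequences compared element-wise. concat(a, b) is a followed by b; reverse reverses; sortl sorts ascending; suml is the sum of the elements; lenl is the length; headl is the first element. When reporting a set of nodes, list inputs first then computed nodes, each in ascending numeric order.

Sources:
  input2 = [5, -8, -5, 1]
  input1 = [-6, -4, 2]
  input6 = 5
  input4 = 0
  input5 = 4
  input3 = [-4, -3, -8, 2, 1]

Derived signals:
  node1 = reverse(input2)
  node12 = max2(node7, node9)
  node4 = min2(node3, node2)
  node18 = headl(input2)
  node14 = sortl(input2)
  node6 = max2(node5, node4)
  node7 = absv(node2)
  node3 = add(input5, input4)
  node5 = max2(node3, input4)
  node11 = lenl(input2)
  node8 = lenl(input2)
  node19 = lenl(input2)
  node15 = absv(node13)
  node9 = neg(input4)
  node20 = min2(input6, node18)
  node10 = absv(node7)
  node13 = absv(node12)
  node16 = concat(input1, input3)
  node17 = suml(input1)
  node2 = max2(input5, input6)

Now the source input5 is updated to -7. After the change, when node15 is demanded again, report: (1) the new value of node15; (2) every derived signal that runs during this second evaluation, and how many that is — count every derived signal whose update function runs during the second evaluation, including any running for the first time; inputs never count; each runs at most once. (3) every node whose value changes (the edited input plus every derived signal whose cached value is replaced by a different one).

First demand of the output computes:
  node2 = max2(4, 5) = 5
  node7 = absv(5) = 5
  node9 = neg(0) = 0
  node12 = max2(5, 0) = 5
  node13 = absv(5) = 5
  node15 = absv(5) = 5

After the edit, cleaning proceeds:
  node2: a read changed (input5 4->-7) — executes, giving 5 — identical to its old value.
  node7: dirty, but its reads are unchanged (node2 unchanged); cached 5 stands.
  node12: dirty, but its reads are unchanged (node7 unchanged, node9 unchanged); cached 5 stands.
  node13: dirty, but its reads are unchanged (node12 unchanged); cached 5 stands.
  node15: dirty, but its reads are unchanged (node13 unchanged); cached 5 stands.

Note the absorption at node2: it re-runs yet its value is the same, leaving the output's value untouched.

Demanding node15 again yields 5.
1 derived signals run: node2.
The nodes whose values change: input5.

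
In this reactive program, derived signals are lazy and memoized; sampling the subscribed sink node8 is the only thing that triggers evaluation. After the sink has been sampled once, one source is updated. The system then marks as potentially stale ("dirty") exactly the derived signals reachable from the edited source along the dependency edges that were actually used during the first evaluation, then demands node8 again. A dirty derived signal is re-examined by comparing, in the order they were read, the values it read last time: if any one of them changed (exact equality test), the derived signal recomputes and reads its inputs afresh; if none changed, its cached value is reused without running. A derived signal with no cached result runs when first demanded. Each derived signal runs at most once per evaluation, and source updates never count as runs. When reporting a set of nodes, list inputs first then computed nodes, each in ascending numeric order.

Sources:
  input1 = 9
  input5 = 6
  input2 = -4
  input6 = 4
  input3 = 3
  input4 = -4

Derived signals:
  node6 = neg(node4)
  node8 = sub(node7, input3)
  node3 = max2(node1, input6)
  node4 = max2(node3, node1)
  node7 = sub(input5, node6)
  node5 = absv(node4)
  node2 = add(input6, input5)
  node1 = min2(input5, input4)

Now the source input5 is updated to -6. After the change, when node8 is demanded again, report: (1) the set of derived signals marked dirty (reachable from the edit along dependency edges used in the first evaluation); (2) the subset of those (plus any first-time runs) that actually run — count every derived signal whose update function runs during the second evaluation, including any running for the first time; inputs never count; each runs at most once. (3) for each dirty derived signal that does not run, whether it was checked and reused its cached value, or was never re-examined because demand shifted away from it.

The edit dirties: node1, node3, node4, node6, node7, node8.
5 derived signals run: node1, node3, node4, node7, node8.
Cache hits after checking: node6.
Note where the cutoff bites: node6 is checked, finds nothing changed, and keeps its cache.

First demand of the output computes:
  node1 = min2(6, -4) = -4
  node3 = max2(-4, 4) = 4
  node4 = max2(4, -4) = 4
  node6 = neg(4) = -4
  node7 = sub(6, -4) = 10
  node8 = sub(10, 3) = 7

After the edit, cleaning proceeds:
  node1: a read changed (input5 6->-6) — executes, giving -6.
  node3: a read changed (node1 -4->-6) — executes, giving 4 — identical to its old value.
  node4: a read changed (node1 -4->-6) — executes, giving 4 — identical to its old value.
  node6: dirty, but its reads are unchanged (node4 unchanged); cached -4 stands.
  node7: a read changed (input5 6->-6) — executes, giving -2.
  node8: a read changed (node7 10->-2) — executes, giving -5.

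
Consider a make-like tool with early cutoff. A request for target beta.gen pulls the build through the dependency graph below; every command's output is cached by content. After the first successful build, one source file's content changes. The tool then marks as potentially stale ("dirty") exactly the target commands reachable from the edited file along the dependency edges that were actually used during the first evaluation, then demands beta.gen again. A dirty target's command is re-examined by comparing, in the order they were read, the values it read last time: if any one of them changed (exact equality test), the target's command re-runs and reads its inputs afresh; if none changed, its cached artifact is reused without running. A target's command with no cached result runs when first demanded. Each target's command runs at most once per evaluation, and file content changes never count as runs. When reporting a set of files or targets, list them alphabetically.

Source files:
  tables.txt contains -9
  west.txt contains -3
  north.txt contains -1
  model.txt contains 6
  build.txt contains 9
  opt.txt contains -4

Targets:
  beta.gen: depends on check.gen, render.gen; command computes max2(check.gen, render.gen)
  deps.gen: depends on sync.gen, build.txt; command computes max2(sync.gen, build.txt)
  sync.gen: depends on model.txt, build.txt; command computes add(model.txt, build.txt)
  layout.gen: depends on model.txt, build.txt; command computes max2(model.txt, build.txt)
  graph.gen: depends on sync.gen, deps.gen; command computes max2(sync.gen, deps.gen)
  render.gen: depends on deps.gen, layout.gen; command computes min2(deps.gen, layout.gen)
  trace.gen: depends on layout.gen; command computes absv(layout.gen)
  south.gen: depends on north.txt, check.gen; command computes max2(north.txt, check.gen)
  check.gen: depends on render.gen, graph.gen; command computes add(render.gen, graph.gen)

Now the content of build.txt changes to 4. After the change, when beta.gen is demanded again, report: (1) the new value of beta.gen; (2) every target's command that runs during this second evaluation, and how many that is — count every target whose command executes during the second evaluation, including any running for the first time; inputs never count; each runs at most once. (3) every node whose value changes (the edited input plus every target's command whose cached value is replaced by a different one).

Demanding beta.gen again yields 16.
7 target commands run: beta.gen, check.gen, deps.gen, graph.gen, layout.gen, render.gen, sync.gen.
The nodes whose values change: beta.gen, build.txt, check.gen, deps.gen, graph.gen, layout.gen, render.gen, sync.gen.

First demand of the output computes:
  layout.gen = max2(6, 9) = 9
  sync.gen = add(6, 9) = 15
  deps.gen = max2(15, 9) = 15
  graph.gen = max2(15, 15) = 15
  render.gen = min2(15, 9) = 9
  check.gen = add(9, 15) = 24
  beta.gen = max2(24, 9) = 24

After the edit, cleaning proceeds:
  layout.gen: a read changed (build.txt 9->4) — executes, giving 6.
  sync.gen: a read changed (build.txt 9->4) — executes, giving 10.
  deps.gen: a read changed (sync.gen 15->10; build.txt 9->4) — executes, giving 10.
  graph.gen: a read changed (sync.gen 15->10; deps.gen 15->10) — executes, giving 10.
  render.gen: a read changed (deps.gen 15->10; layout.gen 9->6) — executes, giving 6.
  check.gen: a read changed (render.gen 9->6; graph.gen 15->10) — executes, giving 16.
  beta.gen: a read changed (check.gen 24->16; render.gen 9->6) — executes, giving 16.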